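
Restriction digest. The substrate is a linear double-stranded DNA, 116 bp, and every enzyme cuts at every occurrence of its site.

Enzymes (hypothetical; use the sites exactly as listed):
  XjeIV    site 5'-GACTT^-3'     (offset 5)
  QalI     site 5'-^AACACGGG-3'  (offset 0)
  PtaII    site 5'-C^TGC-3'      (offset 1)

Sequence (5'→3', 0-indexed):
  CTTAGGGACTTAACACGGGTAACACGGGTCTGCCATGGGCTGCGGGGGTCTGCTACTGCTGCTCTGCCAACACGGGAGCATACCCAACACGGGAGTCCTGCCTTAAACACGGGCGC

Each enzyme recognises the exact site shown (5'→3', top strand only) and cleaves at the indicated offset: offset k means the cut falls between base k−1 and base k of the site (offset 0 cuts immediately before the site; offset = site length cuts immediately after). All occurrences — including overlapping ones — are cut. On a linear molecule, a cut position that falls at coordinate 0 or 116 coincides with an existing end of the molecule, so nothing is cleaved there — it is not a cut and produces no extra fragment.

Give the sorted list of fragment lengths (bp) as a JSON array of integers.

Scan for sites:
  XjeIV GACTT/5: at [6] ⇒ [11]
  QalI AACACGGG/0: at [11, 20, 68, 85, 105] ⇒ [11, 20, 68, 85, 105]
  PtaII CTGC/1: at [29, 39, 49, 55, 58, 63, 97] ⇒ [30, 40, 50, 56, 59, 64, 98]

Pooled cuts: [11, 20, 30, 40, 50, 56, 59, 64, 68, 85, 98, 105]

Fragments:
  [0,11): 11 bp
  [11,20): 9 bp
  [20,30): 10 bp
  [30,40): 10 bp
  [40,50): 10 bp
  [50,56): 6 bp
  [56,59): 3 bp
  [59,64): 5 bp
  [64,68): 4 bp
  [68,85): 17 bp
  [85,98): 13 bp
  [98,105): 7 bp
  [105,116): 11 bp

[3,4,5,6,7,9,10,10,10,11,11,13,17]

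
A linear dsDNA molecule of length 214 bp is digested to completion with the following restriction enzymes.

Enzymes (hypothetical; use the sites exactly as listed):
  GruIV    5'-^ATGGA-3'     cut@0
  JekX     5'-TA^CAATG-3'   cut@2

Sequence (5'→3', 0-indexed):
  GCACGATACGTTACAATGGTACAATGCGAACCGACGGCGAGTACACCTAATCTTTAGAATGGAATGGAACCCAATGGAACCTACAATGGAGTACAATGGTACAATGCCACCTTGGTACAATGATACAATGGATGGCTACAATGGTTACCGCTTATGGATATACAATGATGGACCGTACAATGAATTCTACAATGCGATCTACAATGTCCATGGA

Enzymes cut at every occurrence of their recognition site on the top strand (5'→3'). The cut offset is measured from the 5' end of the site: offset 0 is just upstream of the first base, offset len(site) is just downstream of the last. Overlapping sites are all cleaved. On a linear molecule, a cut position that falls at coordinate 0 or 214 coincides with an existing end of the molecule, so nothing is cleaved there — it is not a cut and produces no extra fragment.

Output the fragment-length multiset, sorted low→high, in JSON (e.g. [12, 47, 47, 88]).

[2,2,5,5,5,8,8,8,8,8,9,10,10,10,11,12,12,13,15,16,37]

Scan for sites:
  GruIV ATGGA/0: at [58, 63, 73, 85, 127, 153, 167, 209] ⇒ [58, 63, 73, 85, 127, 153, 167, 209]
  JekX TACAATG/2: at [11, 19, 81, 91, 99, 115, 123, 136, 160, 175, 187, 199] ⇒ [13, 21, 83, 93, 101, 117, 125, 138, 162, 177, 189, 201]

Pooled cuts: [13, 21, 58, 63, 73, 83, 85, 93, 101, 117, 125, 127, 138, 153, 162, 167, 177, 189, 201, 209]

Fragments:
  [0,13): 13 bp
  [13,21): 8 bp
  [21,58): 37 bp
  [58,63): 5 bp
  [63,73): 10 bp
  [73,83): 10 bp
  [83,85): 2 bp
  [85,93): 8 bp
  [93,101): 8 bp
  [101,117): 16 bp
  [117,125): 8 bp
  [125,127): 2 bp
  [127,138): 11 bp
  [138,153): 15 bp
  [153,162): 9 bp
  [162,167): 5 bp
  [167,177): 10 bp
  [177,189): 12 bp
  [189,201): 12 bp
  [201,209): 8 bp
  [209,214): 5 bp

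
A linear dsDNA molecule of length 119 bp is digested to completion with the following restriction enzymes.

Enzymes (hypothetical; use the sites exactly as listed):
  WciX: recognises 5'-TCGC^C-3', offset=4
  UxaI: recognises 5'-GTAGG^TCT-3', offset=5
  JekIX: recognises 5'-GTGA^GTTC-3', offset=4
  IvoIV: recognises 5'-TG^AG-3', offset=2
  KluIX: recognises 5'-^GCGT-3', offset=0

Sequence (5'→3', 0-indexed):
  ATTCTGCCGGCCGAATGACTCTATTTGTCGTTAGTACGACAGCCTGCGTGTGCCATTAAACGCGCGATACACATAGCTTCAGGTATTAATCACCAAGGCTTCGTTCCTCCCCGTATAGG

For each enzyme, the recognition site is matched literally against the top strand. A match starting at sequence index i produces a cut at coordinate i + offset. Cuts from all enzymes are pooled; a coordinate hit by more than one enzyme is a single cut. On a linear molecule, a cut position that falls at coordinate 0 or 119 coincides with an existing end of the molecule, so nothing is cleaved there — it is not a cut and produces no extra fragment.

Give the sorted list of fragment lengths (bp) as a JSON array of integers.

Site scan:
  WciX (TCGCC, off=4): no sites
  UxaI (GTAGGTCT, off=5): no sites
  JekIX (GTGAGTTC, off=4): no sites
  IvoIV (TGAG, off=2): no sites
  KluIX (GCGT, off=0): starts [45] → cuts [45]

All cut coordinates (distinct, sorted): [45]

Fragment lengths:
  [0,45): 45 bp
  [45,119): 74 bp

[45,74]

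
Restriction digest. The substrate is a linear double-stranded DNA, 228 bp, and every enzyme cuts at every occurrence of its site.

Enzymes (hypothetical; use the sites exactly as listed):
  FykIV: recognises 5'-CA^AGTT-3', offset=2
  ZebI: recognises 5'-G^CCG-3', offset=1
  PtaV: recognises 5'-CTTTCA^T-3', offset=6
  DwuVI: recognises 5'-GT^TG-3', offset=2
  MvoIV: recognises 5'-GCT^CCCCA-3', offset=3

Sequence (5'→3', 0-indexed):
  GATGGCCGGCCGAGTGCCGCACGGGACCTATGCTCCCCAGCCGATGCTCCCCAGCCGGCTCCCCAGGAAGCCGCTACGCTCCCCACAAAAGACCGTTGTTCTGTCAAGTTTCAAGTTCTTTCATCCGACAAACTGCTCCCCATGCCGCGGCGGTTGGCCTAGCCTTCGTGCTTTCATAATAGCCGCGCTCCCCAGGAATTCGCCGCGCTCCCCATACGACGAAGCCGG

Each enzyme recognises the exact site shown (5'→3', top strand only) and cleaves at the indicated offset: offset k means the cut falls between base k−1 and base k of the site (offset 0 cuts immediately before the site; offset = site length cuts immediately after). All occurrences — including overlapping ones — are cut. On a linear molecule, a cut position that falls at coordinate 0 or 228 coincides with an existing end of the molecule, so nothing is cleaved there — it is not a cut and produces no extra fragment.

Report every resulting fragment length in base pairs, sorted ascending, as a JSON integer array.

Scan for sites:
  FykIV (CAAGTT, off=2): starts [104, 111] → cuts [106, 113]
  ZebI (GCCG, off=1): starts [4, 8, 15, 39, 53, 69, 143, 181, 201, 223] → cuts [5, 9, 16, 40, 54, 70, 144, 182, 202, 224]
  PtaV (CTTTCAT, off=6): starts [117, 170] → cuts [123, 176]
  DwuVI (GTTG, off=2): starts [94, 152] → cuts [96, 154]
  MvoIV (GCTCCCCA, off=3): starts [31, 45, 57, 77, 134, 186, 206] → cuts [34, 48, 60, 80, 137, 189, 209]

Pooled cuts: [5, 9, 16, 34, 40, 48, 54, 60, 70, 80, 96, 106, 113, 123, 137, 144, 154, 176, 182, 189, 202, 209, 224]

Fragment lengths:
  [0,5): 5 bp
  [5,9): 4 bp
  [9,16): 7 bp
  [16,34): 18 bp
  [34,40): 6 bp
  [40,48): 8 bp
  [48,54): 6 bp
  [54,60): 6 bp
  [60,70): 10 bp
  [70,80): 10 bp
  [80,96): 16 bp
  [96,106): 10 bp
  [106,113): 7 bp
  [113,123): 10 bp
  [123,137): 14 bp
  [137,144): 7 bp
  [144,154): 10 bp
  [154,176): 22 bp
  [176,182): 6 bp
  [182,189): 7 bp
  [189,202): 13 bp
  [202,209): 7 bp
  [209,224): 15 bp
  [224,228): 4 bp

[4,4,5,6,6,6,6,7,7,7,7,7,8,10,10,10,10,10,13,14,15,16,18,22]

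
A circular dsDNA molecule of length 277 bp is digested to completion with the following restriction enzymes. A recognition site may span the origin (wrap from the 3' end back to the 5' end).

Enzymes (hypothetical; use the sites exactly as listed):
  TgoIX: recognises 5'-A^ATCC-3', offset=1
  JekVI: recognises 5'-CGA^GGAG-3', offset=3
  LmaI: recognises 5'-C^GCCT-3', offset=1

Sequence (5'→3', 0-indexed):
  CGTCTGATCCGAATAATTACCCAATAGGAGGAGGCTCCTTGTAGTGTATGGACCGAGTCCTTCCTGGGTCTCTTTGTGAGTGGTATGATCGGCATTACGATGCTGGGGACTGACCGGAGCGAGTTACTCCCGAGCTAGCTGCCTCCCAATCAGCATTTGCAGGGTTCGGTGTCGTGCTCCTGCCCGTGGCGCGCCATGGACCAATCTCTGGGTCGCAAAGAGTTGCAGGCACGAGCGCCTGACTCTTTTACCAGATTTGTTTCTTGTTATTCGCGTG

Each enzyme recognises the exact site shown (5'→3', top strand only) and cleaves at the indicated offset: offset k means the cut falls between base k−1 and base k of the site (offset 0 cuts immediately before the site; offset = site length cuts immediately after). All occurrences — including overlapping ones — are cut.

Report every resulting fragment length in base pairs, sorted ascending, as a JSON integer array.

Per-enzyme occurrences:
  TgoIX (AATCC, off=1): no sites
  JekVI (CGAGGAG, off=3): no sites
  LmaI (CGCCT, off=1): starts [235] → cuts [236]

All cut coordinates (distinct, sorted): [236]

Fragments:
  236→236 (wrap): 277-236+236 = 277 bp

[277]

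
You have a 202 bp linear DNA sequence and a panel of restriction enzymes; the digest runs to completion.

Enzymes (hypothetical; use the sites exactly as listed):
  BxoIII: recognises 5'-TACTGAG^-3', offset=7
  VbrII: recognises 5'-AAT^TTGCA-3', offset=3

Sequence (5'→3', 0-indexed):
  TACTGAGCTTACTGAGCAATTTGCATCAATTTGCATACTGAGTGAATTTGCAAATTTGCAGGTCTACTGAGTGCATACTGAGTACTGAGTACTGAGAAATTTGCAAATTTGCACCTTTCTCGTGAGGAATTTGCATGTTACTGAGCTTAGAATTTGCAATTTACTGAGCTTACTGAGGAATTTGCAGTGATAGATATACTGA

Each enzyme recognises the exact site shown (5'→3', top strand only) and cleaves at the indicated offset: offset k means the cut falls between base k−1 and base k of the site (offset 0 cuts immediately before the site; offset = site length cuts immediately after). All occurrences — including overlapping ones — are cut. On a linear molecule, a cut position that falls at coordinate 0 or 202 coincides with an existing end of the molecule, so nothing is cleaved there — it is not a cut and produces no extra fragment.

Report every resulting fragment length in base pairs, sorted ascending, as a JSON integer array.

Per-enzyme occurrences:
  BxoIII (TACTGAG, off=7): starts [0, 9, 35, 64, 75, 82, 89, 138, 161, 170] → cuts [7, 16, 42, 71, 82, 89, 96, 145, 168, 177]
  VbrII (AATTTGCA, off=3): starts [17, 27, 44, 52, 97, 105, 127, 150, 178] → cuts [20, 30, 47, 55, 100, 108, 130, 153, 181]

Pooled cuts: [7, 16, 20, 30, 42, 47, 55, 71, 82, 89, 96, 100, 108, 130, 145, 153, 168, 177, 181]

Fragments:
  [0,7): 7 bp
  [7,16): 9 bp
  [16,20): 4 bp
  [20,30): 10 bp
  [30,42): 12 bp
  [42,47): 5 bp
  [47,55): 8 bp
  [55,71): 16 bp
  [71,82): 11 bp
  [82,89): 7 bp
  [89,96): 7 bp
  [96,100): 4 bp
  [100,108): 8 bp
  [108,130): 22 bp
  [130,145): 15 bp
  [145,153): 8 bp
  [153,168): 15 bp
  [168,177): 9 bp
  [177,181): 4 bp
  [181,202): 21 bp

[4,4,4,5,7,7,7,8,8,8,9,9,10,11,12,15,15,16,21,22]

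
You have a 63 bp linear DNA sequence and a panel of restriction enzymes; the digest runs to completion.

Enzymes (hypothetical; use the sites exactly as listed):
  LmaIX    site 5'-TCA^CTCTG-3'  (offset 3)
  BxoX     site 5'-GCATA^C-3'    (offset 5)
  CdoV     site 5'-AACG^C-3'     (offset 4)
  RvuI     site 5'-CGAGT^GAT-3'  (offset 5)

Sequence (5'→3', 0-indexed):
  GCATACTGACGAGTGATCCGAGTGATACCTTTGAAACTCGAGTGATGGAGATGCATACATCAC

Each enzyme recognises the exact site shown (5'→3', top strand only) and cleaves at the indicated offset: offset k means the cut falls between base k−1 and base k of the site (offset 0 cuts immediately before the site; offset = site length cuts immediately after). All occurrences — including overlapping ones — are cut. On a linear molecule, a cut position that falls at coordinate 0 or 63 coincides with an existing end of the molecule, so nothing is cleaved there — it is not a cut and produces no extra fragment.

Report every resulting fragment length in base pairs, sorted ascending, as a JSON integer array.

[5,6,9,9,14,20]

Site scan:
  LmaIX (TCACTCTG, off=3): no sites
  BxoX (GCATAC, off=5): starts [0, 52] → cuts [5, 57]
  CdoV (AACGC, off=4): no sites
  RvuI (CGAGTGAT, off=5): starts [9, 18, 38] → cuts [14, 23, 43]

Pooled cuts: [5, 14, 23, 43, 57]

Fragment lengths:
  [0,5): 5 bp
  [5,14): 9 bp
  [14,23): 9 bp
  [23,43): 20 bp
  [43,57): 14 bp
  [57,63): 6 bp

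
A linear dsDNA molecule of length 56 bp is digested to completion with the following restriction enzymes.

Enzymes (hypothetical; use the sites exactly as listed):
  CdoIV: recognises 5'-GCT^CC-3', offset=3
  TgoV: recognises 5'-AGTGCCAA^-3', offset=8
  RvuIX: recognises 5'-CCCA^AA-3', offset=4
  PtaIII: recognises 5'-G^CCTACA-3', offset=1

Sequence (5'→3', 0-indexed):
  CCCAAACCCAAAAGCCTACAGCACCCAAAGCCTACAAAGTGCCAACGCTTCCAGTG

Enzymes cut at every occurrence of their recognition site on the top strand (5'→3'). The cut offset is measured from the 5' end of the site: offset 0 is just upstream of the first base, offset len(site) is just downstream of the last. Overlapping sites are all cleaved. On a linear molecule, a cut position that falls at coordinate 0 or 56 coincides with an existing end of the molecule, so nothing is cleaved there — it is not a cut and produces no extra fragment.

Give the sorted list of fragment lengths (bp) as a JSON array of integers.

Scan for sites:
  CdoIV (GCTCC, off=3): no sites
  TgoV (AGTGCCAA, off=8): starts [37] → cuts [45]
  RvuIX (CCCAAA, off=4): starts [0, 6, 23] → cuts [4, 10, 27]
  PtaIII (GCCTACA, off=1): starts [13, 29] → cuts [14, 30]

All cut coordinates (distinct, sorted): [4, 10, 14, 27, 30, 45]

Fragment lengths:
  [0,4): 4 bp
  [4,10): 6 bp
  [10,14): 4 bp
  [14,27): 13 bp
  [27,30): 3 bp
  [30,45): 15 bp
  [45,56): 11 bp

[3,4,4,6,11,13,15]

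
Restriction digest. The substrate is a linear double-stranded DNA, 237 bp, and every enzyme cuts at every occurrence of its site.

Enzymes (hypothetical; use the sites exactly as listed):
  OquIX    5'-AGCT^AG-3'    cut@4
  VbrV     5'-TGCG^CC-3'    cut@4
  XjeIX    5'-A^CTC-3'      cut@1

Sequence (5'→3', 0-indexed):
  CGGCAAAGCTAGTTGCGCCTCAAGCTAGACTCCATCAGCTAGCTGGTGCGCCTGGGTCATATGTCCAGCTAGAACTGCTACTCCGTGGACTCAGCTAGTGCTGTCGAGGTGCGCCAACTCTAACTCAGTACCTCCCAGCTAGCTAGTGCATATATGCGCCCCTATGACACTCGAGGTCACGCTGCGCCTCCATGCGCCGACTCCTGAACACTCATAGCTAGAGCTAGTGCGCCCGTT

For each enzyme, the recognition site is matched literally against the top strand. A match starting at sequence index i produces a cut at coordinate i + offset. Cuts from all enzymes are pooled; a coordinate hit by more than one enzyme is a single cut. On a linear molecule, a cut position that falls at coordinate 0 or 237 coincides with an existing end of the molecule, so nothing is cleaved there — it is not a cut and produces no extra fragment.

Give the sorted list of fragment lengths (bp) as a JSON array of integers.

Site scan:
  OquIX AGCTAG/4: at [6, 22, 36, 66, 92, 136, 140, 215, 221] ⇒ [10, 26, 40, 70, 96, 140, 144, 219, 225]
  VbrV TGCGCC/4: at [13, 46, 109, 154, 182, 192, 227] ⇒ [17, 50, 113, 158, 186, 196, 231]
  XjeIX ACTC/1: at [28, 79, 88, 116, 122, 168, 199, 209] ⇒ [29, 80, 89, 117, 123, 169, 200, 210]

Pooled cuts: [10, 17, 26, 29, 40, 50, 70, 80, 89, 96, 113, 117, 123, 140, 144, 158, 169, 186, 196, 200, 210, 219, 225, 231]

Fragment lengths:
  [0,10): 10 bp
  [10,17): 7 bp
  [17,26): 9 bp
  [26,29): 3 bp
  [29,40): 11 bp
  [40,50): 10 bp
  [50,70): 20 bp
  [70,80): 10 bp
  [80,89): 9 bp
  [89,96): 7 bp
  [96,113): 17 bp
  [113,117): 4 bp
  [117,123): 6 bp
  [123,140): 17 bp
  [140,144): 4 bp
  [144,158): 14 bp
  [158,169): 11 bp
  [169,186): 17 bp
  [186,196): 10 bp
  [196,200): 4 bp
  [200,210): 10 bp
  [210,219): 9 bp
  [219,225): 6 bp
  [225,231): 6 bp
  [231,237): 6 bp

[3,4,4,4,6,6,6,6,7,7,9,9,9,10,10,10,10,10,11,11,14,17,17,17,20]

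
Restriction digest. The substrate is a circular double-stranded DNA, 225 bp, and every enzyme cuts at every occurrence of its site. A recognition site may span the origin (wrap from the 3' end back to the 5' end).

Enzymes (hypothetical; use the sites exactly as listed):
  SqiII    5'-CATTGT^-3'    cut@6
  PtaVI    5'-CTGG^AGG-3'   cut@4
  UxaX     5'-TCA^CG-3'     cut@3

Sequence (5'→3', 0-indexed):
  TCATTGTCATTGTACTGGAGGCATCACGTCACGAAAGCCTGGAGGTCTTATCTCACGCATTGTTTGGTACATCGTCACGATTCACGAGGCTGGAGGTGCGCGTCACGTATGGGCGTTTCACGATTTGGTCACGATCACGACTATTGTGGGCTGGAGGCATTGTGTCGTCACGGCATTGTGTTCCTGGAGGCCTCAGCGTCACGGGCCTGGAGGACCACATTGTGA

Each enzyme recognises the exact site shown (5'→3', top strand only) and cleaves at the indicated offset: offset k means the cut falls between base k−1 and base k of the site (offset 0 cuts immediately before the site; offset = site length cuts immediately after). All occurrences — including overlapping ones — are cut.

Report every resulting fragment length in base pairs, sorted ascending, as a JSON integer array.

Site scan:
  SqiII (CATTGT, off=6): starts [1, 7, 57, 157, 173, 217] → cuts [7, 13, 63, 163, 179, 223]
  PtaVI (CTGGAGG, off=4): starts [14, 38, 89, 150, 183, 206] → cuts [18, 42, 93, 154, 187, 210]
  UxaX (TCACG, off=3): starts [23, 28, 52, 74, 81, 102, 117, 128, 134, 167, 198] → cuts [26, 31, 55, 77, 84, 105, 120, 131, 137, 170, 201]

Pooled cuts: [7, 13, 18, 26, 31, 42, 55, 63, 77, 84, 93, 105, 120, 131, 137, 154, 163, 170, 179, 187, 201, 210, 223]

Fragments:
  7→13: 6 bp
  13→18: 5 bp
  18→26: 8 bp
  26→31: 5 bp
  31→42: 11 bp
  42→55: 13 bp
  55→63: 8 bp
  63→77: 14 bp
  77→84: 7 bp
  84→93: 9 bp
  93→105: 12 bp
  105→120: 15 bp
  120→131: 11 bp
  131→137: 6 bp
  137→154: 17 bp
  154→163: 9 bp
  163→170: 7 bp
  170→179: 9 bp
  179→187: 8 bp
  187→201: 14 bp
  201→210: 9 bp
  210→223: 13 bp
  223→7 (wrap): 225-223+7 = 9 bp

[5,5,6,6,7,7,8,8,8,9,9,9,9,9,11,11,12,13,13,14,14,15,17]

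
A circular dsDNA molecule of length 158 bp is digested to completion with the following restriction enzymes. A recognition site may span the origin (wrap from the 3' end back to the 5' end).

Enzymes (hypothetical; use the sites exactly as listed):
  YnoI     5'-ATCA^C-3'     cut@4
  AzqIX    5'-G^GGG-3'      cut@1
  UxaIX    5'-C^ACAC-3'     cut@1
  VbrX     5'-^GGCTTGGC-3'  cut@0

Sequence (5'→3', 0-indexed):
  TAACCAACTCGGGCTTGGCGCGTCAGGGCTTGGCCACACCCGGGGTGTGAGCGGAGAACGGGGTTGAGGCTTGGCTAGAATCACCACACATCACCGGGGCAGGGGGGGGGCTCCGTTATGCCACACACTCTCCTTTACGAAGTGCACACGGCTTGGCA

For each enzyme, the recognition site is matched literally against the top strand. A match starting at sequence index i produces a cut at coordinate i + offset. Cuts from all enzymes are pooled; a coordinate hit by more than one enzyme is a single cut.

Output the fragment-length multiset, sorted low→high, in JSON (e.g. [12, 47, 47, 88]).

Scan for sites:
  YnoI ATCAC/4: at [79, 89] ⇒ [83, 93]
  AzqIX GGGG/1: at [41, 59, 95, 101, 102, 103, 104, 105, 106] ⇒ [42, 60, 96, 102, 103, 104, 105, 106, 107]
  UxaIX CACAC/1: at [34, 84, 121, 123, 144] ⇒ [35, 85, 122, 124, 145]
  VbrX GGCTTGGC/0: at [11, 26, 67, 149] ⇒ [11, 26, 67, 149]

All cut coordinates (distinct, sorted): [11, 26, 35, 42, 60, 67, 83, 85, 93, 96, 102, 103, 104, 105, 106, 107, 122, 124, 145, 149]

Fragment lengths:
  11→26: 15 bp
  26→35: 9 bp
  35→42: 7 bp
  42→60: 18 bp
  60→67: 7 bp
  67→83: 16 bp
  83→85: 2 bp
  85→93: 8 bp
  93→96: 3 bp
  96→102: 6 bp
  102→103: 1 bp
  103→104: 1 bp
  104→105: 1 bp
  105→106: 1 bp
  106→107: 1 bp
  107→122: 15 bp
  122→124: 2 bp
  124→145: 21 bp
  145→149: 4 bp
  149→11 (wrap): 158-149+11 = 20 bp

[1,1,1,1,1,2,2,3,4,6,7,7,8,9,15,15,16,18,20,21]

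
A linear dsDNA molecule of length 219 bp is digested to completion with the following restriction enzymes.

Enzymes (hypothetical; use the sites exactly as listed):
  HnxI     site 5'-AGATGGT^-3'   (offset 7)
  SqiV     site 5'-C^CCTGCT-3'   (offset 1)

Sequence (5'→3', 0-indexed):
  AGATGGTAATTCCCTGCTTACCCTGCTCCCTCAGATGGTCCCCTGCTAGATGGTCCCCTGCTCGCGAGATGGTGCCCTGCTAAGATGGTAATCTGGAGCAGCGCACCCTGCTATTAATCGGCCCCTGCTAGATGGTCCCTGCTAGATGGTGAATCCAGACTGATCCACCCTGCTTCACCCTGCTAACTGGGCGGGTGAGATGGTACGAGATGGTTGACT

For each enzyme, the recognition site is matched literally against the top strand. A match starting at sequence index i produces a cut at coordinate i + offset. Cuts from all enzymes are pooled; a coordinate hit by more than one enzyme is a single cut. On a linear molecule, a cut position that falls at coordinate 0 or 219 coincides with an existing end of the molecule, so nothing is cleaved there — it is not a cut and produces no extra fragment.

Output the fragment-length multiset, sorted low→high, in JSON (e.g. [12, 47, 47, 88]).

[1,2,2,2,5,5,7,9,10,10,13,13,13,14,17,17,17,18,18,26]

Per-enzyme occurrences:
  HnxI AGATGGT/7: at [0, 32, 47, 66, 82, 129, 143, 197, 207] ⇒ [7, 39, 54, 73, 89, 136, 150, 204, 214]
  SqiV CCCTGCT/1: at [11, 20, 40, 55, 74, 105, 122, 136, 167, 177] ⇒ [12, 21, 41, 56, 75, 106, 123, 137, 168, 178]

All cut coordinates (distinct, sorted): [7, 12, 21, 39, 41, 54, 56, 73, 75, 89, 106, 123, 136, 137, 150, 168, 178, 204, 214]

Fragment lengths:
  [0,7): 7 bp
  [7,12): 5 bp
  [12,21): 9 bp
  [21,39): 18 bp
  [39,41): 2 bp
  [41,54): 13 bp
  [54,56): 2 bp
  [56,73): 17 bp
  [73,75): 2 bp
  [75,89): 14 bp
  [89,106): 17 bp
  [106,123): 17 bp
  [123,136): 13 bp
  [136,137): 1 bp
  [137,150): 13 bp
  [150,168): 18 bp
  [168,178): 10 bp
  [178,204): 26 bp
  [204,214): 10 bp
  [214,219): 5 bp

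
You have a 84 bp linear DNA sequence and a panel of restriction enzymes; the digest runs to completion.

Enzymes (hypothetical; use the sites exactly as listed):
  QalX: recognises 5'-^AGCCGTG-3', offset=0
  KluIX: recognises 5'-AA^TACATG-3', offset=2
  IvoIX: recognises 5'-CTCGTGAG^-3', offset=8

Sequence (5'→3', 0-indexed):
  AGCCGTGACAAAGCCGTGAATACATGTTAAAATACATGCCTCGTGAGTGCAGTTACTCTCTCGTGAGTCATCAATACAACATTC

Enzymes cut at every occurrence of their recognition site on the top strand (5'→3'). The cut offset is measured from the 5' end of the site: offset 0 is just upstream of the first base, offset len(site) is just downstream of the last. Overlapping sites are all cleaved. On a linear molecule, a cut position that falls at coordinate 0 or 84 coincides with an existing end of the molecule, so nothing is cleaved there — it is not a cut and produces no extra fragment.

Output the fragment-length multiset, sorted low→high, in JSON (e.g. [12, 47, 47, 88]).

[9,11,12,15,17,20]

Scan for sites:
  QalX (AGCCGTG, off=0): starts [0, 11] → cuts [11] (position 0 is a terminus of the linear molecule — no cut)
  KluIX (AATACATG, off=2): starts [18, 30] → cuts [20, 32]
  IvoIX (CTCGTGAG, off=8): starts [39, 59] → cuts [47, 67]

Pooled cuts: [11, 20, 32, 47, 67]

Fragment lengths:
  [0,11): 11 bp
  [11,20): 9 bp
  [20,32): 12 bp
  [32,47): 15 bp
  [47,67): 20 bp
  [67,84): 17 bp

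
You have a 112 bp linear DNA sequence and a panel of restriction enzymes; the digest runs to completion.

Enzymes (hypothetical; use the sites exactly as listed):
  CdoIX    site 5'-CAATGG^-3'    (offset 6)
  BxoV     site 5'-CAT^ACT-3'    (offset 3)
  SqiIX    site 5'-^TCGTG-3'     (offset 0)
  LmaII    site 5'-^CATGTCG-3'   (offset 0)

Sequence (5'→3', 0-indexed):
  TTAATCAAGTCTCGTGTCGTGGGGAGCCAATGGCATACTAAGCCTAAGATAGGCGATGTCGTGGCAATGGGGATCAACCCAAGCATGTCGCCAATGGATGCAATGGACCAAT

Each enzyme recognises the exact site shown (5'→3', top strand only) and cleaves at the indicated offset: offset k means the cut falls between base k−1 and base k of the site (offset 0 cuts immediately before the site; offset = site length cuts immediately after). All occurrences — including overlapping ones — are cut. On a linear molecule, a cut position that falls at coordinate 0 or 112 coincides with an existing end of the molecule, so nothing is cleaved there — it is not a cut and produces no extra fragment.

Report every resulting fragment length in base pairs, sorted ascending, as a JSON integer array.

Scan for sites:
  CdoIX (CAATGG, off=6): starts [27, 64, 91, 100] → cuts [33, 70, 97, 106]
  BxoV (CATACT, off=3): starts [33] → cuts [36]
  SqiIX (TCGTG, off=0): starts [11, 16, 58] → cuts [11, 16, 58]
  LmaII (CATGTCG, off=0): starts [83] → cuts [83]

Pooled cuts: [11, 16, 33, 36, 58, 70, 83, 97, 106]

Fragments:
  [0,11): 11 bp
  [11,16): 5 bp
  [16,33): 17 bp
  [33,36): 3 bp
  [36,58): 22 bp
  [58,70): 12 bp
  [70,83): 13 bp
  [83,97): 14 bp
  [97,106): 9 bp
  [106,112): 6 bp

[3,5,6,9,11,12,13,14,17,22]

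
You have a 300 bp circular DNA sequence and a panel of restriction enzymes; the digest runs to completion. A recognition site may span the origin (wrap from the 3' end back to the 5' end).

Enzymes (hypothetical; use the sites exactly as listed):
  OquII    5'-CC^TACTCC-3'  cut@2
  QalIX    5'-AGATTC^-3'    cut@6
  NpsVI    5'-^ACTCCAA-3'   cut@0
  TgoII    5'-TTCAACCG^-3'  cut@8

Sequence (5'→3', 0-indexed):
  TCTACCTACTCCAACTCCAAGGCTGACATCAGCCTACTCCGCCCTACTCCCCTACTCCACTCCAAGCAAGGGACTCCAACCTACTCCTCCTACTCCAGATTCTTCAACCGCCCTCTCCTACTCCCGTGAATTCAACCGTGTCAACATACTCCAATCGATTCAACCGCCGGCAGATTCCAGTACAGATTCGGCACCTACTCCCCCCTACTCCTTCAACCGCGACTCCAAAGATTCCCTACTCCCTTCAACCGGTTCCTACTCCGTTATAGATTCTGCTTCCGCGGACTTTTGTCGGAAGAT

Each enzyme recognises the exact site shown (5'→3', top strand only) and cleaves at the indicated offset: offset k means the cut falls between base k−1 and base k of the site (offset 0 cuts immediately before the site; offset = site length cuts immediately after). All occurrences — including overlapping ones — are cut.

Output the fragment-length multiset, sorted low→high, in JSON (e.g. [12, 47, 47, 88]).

Per-enzyme occurrences:
  OquII (CCTACTCC, off=2): starts [4, 32, 42, 50, 79, 88, 116, 193, 203, 234, 254] → cuts [6, 34, 44, 52, 81, 90, 118, 195, 205, 236, 256]
  QalIX (AGATTC, off=6): starts [96, 171, 183, 228, 267, 296] → cuts [2, 102, 177, 189, 234, 273]
  NpsVI (ACTCCAA, off=0): starts [7, 13, 58, 72, 147, 221] → cuts [7, 13, 58, 72, 147, 221]
  TgoII (TTCAACCG, off=8): starts [102, 130, 158, 211, 243] → cuts [110, 138, 166, 219, 251]

Pooled cuts: [2, 6, 7, 13, 34, 44, 52, 58, 72, 81, 90, 102, 110, 118, 138, 147, 166, 177, 189, 195, 205, 219, 221, 234, 236, 251, 256, 273]

Fragment lengths:
  2→6: 4 bp
  6→7: 1 bp
  7→13: 6 bp
  13→34: 21 bp
  34→44: 10 bp
  44→52: 8 bp
  52→58: 6 bp
  58→72: 14 bp
  72→81: 9 bp
  81→90: 9 bp
  90→102: 12 bp
  102→110: 8 bp
  110→118: 8 bp
  118→138: 20 bp
  138→147: 9 bp
  147→166: 19 bp
  166→177: 11 bp
  177→189: 12 bp
  189→195: 6 bp
  195→205: 10 bp
  205→219: 14 bp
  219→221: 2 bp
  221→234: 13 bp
  234→236: 2 bp
  236→251: 15 bp
  251→256: 5 bp
  256→273: 17 bp
  273→2 (wrap): 300-273+2 = 29 bp

[1,2,2,4,5,6,6,6,8,8,8,9,9,9,10,10,11,12,12,13,14,14,15,17,19,20,21,29]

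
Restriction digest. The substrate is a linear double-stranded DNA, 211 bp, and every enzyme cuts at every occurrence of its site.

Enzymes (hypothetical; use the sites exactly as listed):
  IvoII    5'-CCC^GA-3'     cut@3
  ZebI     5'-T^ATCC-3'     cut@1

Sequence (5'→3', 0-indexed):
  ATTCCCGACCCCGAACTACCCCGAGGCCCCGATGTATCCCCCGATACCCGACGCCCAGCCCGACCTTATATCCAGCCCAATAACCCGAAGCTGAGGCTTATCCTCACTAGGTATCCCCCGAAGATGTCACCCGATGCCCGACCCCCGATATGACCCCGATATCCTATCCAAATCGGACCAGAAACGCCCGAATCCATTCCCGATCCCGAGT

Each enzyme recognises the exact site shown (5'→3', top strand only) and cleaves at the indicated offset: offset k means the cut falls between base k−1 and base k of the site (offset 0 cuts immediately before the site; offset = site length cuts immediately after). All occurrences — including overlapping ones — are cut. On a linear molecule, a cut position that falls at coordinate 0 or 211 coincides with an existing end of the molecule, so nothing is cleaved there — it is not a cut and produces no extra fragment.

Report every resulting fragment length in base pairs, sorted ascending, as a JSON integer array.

[3,4,5,5,6,6,6,7,7,7,7,7,8,8,10,11,12,12,13,13,13,17,24]

Scan for sites:
  IvoII CCCGA/3: at [3, 9, 19, 27, 39, 46, 58, 83, 116, 129, 136, 143, 154, 186, 198, 204] ⇒ [6, 12, 22, 30, 42, 49, 61, 86, 119, 132, 139, 146, 157, 189, 201, 207]
  ZebI TATCC/1: at [34, 68, 98, 111, 159, 164] ⇒ [35, 69, 99, 112, 160, 165]

Pooled cuts: [6, 12, 22, 30, 35, 42, 49, 61, 69, 86, 99, 112, 119, 132, 139, 146, 157, 160, 165, 189, 201, 207]

Fragments:
  [0,6): 6 bp
  [6,12): 6 bp
  [12,22): 10 bp
  [22,30): 8 bp
  [30,35): 5 bp
  [35,42): 7 bp
  [42,49): 7 bp
  [49,61): 12 bp
  [61,69): 8 bp
  [69,86): 17 bp
  [86,99): 13 bp
  [99,112): 13 bp
  [112,119): 7 bp
  [119,132): 13 bp
  [132,139): 7 bp
  [139,146): 7 bp
  [146,157): 11 bp
  [157,160): 3 bp
  [160,165): 5 bp
  [165,189): 24 bp
  [189,201): 12 bp
  [201,207): 6 bp
  [207,211): 4 bp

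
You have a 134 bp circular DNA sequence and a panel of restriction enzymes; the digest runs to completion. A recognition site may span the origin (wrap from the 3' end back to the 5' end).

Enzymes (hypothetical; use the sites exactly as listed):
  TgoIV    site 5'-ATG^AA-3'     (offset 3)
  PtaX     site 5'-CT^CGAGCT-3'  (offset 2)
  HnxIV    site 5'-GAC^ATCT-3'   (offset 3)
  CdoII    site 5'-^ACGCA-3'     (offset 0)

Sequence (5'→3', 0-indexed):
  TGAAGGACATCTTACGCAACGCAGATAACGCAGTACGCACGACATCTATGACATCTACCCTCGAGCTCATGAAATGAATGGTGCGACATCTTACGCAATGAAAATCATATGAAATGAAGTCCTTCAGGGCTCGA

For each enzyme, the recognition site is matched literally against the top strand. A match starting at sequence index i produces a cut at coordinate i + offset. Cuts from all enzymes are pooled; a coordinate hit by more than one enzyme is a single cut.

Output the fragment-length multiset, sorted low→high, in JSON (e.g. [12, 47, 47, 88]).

[5,5,5,5,5,6,7,8,9,9,9,9,10,11,11,20]

Site scan:
  TgoIV ATGAA/3: at [68, 73, 97, 108, 113, 133] ⇒ [2, 71, 76, 100, 111, 116]
  PtaX CTCGAGCT/2: at [59] ⇒ [61]
  HnxIV GACATCT/3: at [5, 40, 49, 84] ⇒ [8, 43, 52, 87]
  CdoII ACGCA/0: at [13, 18, 27, 34, 92] ⇒ [13, 18, 27, 34, 92]

Pooled cuts: [2, 8, 13, 18, 27, 34, 43, 52, 61, 71, 76, 87, 92, 100, 111, 116]

Fragment lengths:
  2→8: 6 bp
  8→13: 5 bp
  13→18: 5 bp
  18→27: 9 bp
  27→34: 7 bp
  34→43: 9 bp
  43→52: 9 bp
  52→61: 9 bp
  61→71: 10 bp
  71→76: 5 bp
  76→87: 11 bp
  87→92: 5 bp
  92→100: 8 bp
  100→111: 11 bp
  111→116: 5 bp
  116→2 (wrap): 134-116+2 = 20 bp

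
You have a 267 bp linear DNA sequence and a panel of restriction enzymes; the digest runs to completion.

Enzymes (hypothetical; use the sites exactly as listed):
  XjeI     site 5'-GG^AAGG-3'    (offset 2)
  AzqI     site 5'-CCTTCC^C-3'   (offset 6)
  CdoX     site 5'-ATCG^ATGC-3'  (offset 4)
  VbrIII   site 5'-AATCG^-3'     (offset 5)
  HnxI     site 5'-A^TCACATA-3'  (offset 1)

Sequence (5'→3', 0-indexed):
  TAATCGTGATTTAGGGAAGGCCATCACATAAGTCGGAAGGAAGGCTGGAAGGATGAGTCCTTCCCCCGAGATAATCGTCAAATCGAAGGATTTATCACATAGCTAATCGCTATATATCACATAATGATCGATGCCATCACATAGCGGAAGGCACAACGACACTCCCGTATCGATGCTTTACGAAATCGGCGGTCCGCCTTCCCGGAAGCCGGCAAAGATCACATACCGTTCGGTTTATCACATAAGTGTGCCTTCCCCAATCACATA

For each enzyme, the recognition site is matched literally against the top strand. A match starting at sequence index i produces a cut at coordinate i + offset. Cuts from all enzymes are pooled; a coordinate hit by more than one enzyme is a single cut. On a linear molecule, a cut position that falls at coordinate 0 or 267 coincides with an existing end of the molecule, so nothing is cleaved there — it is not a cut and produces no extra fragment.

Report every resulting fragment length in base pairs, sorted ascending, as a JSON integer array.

[4,4,6,6,7,7,7,8,8,9,10,11,13,13,14,14,15,16,16,16,19,19,25]

Per-enzyme occurrences:
  XjeI GGAAGG/2: at [14, 34, 38, 46, 145] ⇒ [16, 36, 40, 48, 147]
  AzqI CCTTCCC/6: at [58, 196, 250] ⇒ [64, 202, 256]
  CdoX ATCGATGC/4: at [126, 168] ⇒ [130, 172]
  VbrIII AATCG/5: at [1, 72, 80, 104, 183] ⇒ [6, 77, 85, 109, 188]
  HnxI ATCACATA/1: at [22, 93, 115, 135, 217, 236, 259] ⇒ [23, 94, 116, 136, 218, 237, 260]

Pooled cuts: [6, 16, 23, 36, 40, 48, 64, 77, 85, 94, 109, 116, 130, 136, 147, 172, 188, 202, 218, 237, 256, 260]

Fragments:
  [0,6): 6 bp
  [6,16): 10 bp
  [16,23): 7 bp
  [23,36): 13 bp
  [36,40): 4 bp
  [40,48): 8 bp
  [48,64): 16 bp
  [64,77): 13 bp
  [77,85): 8 bp
  [85,94): 9 bp
  [94,109): 15 bp
  [109,116): 7 bp
  [116,130): 14 bp
  [130,136): 6 bp
  [136,147): 11 bp
  [147,172): 25 bp
  [172,188): 16 bp
  [188,202): 14 bp
  [202,218): 16 bp
  [218,237): 19 bp
  [237,256): 19 bp
  [256,260): 4 bp
  [260,267): 7 bp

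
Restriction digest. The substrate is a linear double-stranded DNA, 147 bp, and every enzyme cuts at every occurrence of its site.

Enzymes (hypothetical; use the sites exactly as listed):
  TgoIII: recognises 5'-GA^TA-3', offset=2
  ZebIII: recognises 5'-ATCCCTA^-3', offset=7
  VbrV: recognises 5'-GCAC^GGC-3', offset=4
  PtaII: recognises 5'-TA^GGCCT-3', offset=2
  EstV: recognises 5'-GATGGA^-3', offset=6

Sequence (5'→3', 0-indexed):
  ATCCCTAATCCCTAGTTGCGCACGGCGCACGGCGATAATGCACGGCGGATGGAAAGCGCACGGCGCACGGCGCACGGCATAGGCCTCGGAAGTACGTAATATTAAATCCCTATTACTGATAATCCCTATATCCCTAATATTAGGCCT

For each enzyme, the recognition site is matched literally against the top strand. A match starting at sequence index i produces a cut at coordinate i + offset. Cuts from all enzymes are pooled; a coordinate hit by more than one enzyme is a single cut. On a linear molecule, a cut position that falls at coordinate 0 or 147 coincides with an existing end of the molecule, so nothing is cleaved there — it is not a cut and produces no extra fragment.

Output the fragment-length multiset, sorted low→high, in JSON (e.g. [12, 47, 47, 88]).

Scan for sites:
  TgoIII GATA/2: at [33, 117] ⇒ [35, 119]
  ZebIII ATCCCTA/7: at [0, 7, 105, 121, 129] ⇒ [7, 14, 112, 128, 136]
  VbrV GCACGGC/4: at [19, 26, 39, 57, 64, 71] ⇒ [23, 30, 43, 61, 68, 75]
  PtaII TAGGCCT/2: at [79, 140] ⇒ [81, 142]
  EstV GATGGA/6: at [47] ⇒ [53]

Pooled cuts: [7, 14, 23, 30, 35, 43, 53, 61, 68, 75, 81, 112, 119, 128, 136, 142]

Fragment lengths:
  [0,7): 7 bp
  [7,14): 7 bp
  [14,23): 9 bp
  [23,30): 7 bp
  [30,35): 5 bp
  [35,43): 8 bp
  [43,53): 10 bp
  [53,61): 8 bp
  [61,68): 7 bp
  [68,75): 7 bp
  [75,81): 6 bp
  [81,112): 31 bp
  [112,119): 7 bp
  [119,128): 9 bp
  [128,136): 8 bp
  [136,142): 6 bp
  [142,147): 5 bp

[5,5,6,6,7,7,7,7,7,7,8,8,8,9,9,10,31]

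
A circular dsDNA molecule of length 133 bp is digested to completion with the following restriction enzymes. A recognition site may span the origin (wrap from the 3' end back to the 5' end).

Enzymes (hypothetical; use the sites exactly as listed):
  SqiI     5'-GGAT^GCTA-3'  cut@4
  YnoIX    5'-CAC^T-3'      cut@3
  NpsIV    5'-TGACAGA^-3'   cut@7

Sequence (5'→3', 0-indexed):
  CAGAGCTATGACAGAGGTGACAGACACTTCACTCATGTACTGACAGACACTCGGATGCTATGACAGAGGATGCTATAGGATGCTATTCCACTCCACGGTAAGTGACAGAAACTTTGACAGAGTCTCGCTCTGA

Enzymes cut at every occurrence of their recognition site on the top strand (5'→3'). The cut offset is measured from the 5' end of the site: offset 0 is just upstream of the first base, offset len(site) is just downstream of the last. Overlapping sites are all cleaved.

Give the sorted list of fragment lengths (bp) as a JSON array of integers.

Site scan:
  SqiI GGATGCTA/4: at [52, 67, 77] ⇒ [56, 71, 81]
  YnoIX CACT/3: at [24, 29, 47, 88] ⇒ [27, 32, 50, 91]
  NpsIV TGACAGA/7: at [8, 17, 40, 60, 102, 114, 130] ⇒ [4, 15, 24, 47, 67, 109, 121]

All cut coordinates (distinct, sorted): [4, 15, 24, 27, 32, 47, 50, 56, 67, 71, 81, 91, 109, 121]

Fragment lengths:
  4→15: 11 bp
  15→24: 9 bp
  24→27: 3 bp
  27→32: 5 bp
  32→47: 15 bp
  47→50: 3 bp
  50→56: 6 bp
  56→67: 11 bp
  67→71: 4 bp
  71→81: 10 bp
  81→91: 10 bp
  91→109: 18 bp
  109→121: 12 bp
  121→4 (wrap): 133-121+4 = 16 bp

[3,3,4,5,6,9,10,10,11,11,12,15,16,18]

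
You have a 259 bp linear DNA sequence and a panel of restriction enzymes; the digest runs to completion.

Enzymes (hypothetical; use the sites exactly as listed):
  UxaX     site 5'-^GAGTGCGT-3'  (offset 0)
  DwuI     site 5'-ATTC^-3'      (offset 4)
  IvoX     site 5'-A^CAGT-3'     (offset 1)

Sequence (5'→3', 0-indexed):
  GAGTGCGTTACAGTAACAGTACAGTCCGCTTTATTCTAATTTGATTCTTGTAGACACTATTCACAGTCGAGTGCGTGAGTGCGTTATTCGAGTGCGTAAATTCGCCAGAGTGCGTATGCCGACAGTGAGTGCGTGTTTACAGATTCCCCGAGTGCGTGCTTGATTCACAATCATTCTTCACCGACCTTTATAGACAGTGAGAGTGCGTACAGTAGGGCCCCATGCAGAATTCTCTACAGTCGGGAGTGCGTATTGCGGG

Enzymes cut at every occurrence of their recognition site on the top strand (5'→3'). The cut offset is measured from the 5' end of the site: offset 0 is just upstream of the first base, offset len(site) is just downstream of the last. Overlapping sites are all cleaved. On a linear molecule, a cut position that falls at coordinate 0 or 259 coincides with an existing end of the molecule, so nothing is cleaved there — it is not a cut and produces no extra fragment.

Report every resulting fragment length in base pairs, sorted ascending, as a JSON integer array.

Per-enzyme occurrences:
  UxaX (GAGTGCGT, off=0): starts [0, 68, 76, 89, 107, 126, 149, 200, 243] → cuts [68, 76, 89, 107, 126, 149, 200, 243] (position 0 is a terminus of the linear molecule — no cut)
  DwuI (ATTC, off=4): starts [32, 43, 58, 85, 99, 142, 162, 172, 228] → cuts [36, 47, 62, 89, 103, 146, 166, 176, 232]
  IvoX (ACAGT, off=1): starts [9, 15, 20, 62, 121, 193, 208, 235] → cuts [10, 16, 21, 63, 122, 194, 209, 236]

Pooled cuts: [10, 16, 21, 36, 47, 62, 63, 68, 76, 89, 103, 107, 122, 126, 146, 149, 166, 176, 194, 200, 209, 232, 236, 243]

Fragment lengths:
  [0,10): 10 bp
  [10,16): 6 bp
  [16,21): 5 bp
  [21,36): 15 bp
  [36,47): 11 bp
  [47,62): 15 bp
  [62,63): 1 bp
  [63,68): 5 bp
  [68,76): 8 bp
  [76,89): 13 bp
  [89,103): 14 bp
  [103,107): 4 bp
  [107,122): 15 bp
  [122,126): 4 bp
  [126,146): 20 bp
  [146,149): 3 bp
  [149,166): 17 bp
  [166,176): 10 bp
  [176,194): 18 bp
  [194,200): 6 bp
  [200,209): 9 bp
  [209,232): 23 bp
  [232,236): 4 bp
  [236,243): 7 bp
  [243,259): 16 bp

[1,3,4,4,4,5,5,6,6,7,8,9,10,10,11,13,14,15,15,15,16,17,18,20,23]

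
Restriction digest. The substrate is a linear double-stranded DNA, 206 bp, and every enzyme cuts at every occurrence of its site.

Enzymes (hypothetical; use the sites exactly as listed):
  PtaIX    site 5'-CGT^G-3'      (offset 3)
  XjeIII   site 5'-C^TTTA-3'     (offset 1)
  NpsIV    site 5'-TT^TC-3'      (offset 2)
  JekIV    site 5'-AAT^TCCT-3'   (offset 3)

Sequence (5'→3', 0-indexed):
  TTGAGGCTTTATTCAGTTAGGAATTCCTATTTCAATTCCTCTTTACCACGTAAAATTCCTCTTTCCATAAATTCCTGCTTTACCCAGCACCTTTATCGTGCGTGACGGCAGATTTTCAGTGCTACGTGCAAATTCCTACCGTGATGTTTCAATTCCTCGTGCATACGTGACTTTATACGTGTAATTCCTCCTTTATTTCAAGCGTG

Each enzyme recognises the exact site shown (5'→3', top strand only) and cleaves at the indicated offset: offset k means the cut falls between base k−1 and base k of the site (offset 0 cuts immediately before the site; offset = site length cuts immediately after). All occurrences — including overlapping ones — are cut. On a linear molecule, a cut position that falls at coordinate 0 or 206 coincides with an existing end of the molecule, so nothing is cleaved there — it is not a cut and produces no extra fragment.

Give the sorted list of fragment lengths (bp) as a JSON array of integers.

Site scan:
  PtaIX CGTG/3: at [96, 100, 124, 139, 157, 165, 177, 202] ⇒ [99, 103, 127, 142, 160, 168, 180, 205]
  XjeIII CTTTA/1: at [6, 40, 77, 90, 170, 190] ⇒ [7, 41, 78, 91, 171, 191]
  NpsIV TTTC/2: at [29, 61, 113, 146, 195] ⇒ [31, 63, 115, 148, 197]
  JekIV AATTCCT/3: at [21, 33, 53, 69, 130, 150, 182] ⇒ [24, 36, 56, 72, 133, 153, 185]

Pooled cuts: [7, 24, 31, 36, 41, 56, 63, 72, 78, 91, 99, 103, 115, 127, 133, 142, 148, 153, 160, 168, 171, 180, 185, 191, 197, 205]

Fragment lengths:
  [0,7): 7 bp
  [7,24): 17 bp
  [24,31): 7 bp
  [31,36): 5 bp
  [36,41): 5 bp
  [41,56): 15 bp
  [56,63): 7 bp
  [63,72): 9 bp
  [72,78): 6 bp
  [78,91): 13 bp
  [91,99): 8 bp
  [99,103): 4 bp
  [103,115): 12 bp
  [115,127): 12 bp
  [127,133): 6 bp
  [133,142): 9 bp
  [142,148): 6 bp
  [148,153): 5 bp
  [153,160): 7 bp
  [160,168): 8 bp
  [168,171): 3 bp
  [171,180): 9 bp
  [180,185): 5 bp
  [185,191): 6 bp
  [191,197): 6 bp
  [197,205): 8 bp
  [205,206): 1 bp

[1,3,4,5,5,5,5,6,6,6,6,6,7,7,7,7,8,8,8,9,9,9,12,12,13,15,17]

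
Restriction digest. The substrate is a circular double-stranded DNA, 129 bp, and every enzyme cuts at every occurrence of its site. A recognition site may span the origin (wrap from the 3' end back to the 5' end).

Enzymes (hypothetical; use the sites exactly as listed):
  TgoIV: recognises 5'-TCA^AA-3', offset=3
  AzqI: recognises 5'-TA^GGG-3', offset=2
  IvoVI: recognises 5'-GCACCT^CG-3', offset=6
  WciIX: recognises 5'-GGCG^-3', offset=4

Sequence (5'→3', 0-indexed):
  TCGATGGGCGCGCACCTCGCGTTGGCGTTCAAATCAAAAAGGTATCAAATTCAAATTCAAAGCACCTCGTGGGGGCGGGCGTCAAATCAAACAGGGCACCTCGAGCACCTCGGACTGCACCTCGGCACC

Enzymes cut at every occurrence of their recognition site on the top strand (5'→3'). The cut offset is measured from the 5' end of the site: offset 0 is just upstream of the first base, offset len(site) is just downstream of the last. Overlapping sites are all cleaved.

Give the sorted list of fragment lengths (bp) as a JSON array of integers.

Per-enzyme occurrences:
  TgoIV TCAAA/3: at [28, 33, 44, 50, 56, 81, 86] ⇒ [31, 36, 47, 53, 59, 84, 89]
  AzqI (TAGGG, off=2): no sites
  IvoVI GCACCTCG/6: at [11, 61, 95, 104, 116, 124] ⇒ [1, 17, 67, 101, 110, 122]
  WciIX GGCG/4: at [6, 23, 73, 77] ⇒ [10, 27, 77, 81]

Pooled cuts: [1, 10, 17, 27, 31, 36, 47, 53, 59, 67, 77, 81, 84, 89, 101, 110, 122]

Fragment lengths:
  1→10: 9 bp
  10→17: 7 bp
  17→27: 10 bp
  27→31: 4 bp
  31→36: 5 bp
  36→47: 11 bp
  47→53: 6 bp
  53→59: 6 bp
  59→67: 8 bp
  67→77: 10 bp
  77→81: 4 bp
  81→84: 3 bp
  84→89: 5 bp
  89→101: 12 bp
  101→110: 9 bp
  110→122: 12 bp
  122→1 (wrap): 129-122+1 = 8 bp

[3,4,4,5,5,6,6,7,8,8,9,9,10,10,11,12,12]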